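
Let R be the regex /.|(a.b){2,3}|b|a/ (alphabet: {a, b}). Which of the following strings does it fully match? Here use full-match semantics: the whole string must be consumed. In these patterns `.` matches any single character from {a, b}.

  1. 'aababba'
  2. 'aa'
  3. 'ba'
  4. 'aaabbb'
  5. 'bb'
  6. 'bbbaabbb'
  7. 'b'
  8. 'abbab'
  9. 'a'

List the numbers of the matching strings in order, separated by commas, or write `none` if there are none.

7, 9

1 → no match
2 → no match
3 → no match
4 → no match
5 → no match
6 → no match
7 → match
8 → no match
9 → match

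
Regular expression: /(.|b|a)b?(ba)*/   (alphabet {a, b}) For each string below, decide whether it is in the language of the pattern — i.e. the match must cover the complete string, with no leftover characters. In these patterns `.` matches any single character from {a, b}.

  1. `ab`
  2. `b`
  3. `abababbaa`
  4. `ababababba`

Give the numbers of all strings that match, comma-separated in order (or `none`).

1, 2

1 → match
2 → match
3 → no match
4 → no match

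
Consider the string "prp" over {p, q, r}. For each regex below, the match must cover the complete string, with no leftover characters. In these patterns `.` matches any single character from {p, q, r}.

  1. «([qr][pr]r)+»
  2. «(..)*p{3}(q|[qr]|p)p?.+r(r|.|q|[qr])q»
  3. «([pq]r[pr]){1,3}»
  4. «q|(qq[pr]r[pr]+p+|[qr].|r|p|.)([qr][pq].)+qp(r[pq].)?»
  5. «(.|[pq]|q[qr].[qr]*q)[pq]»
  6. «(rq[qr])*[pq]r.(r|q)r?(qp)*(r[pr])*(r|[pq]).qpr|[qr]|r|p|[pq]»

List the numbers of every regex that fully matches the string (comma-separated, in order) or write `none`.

1 → no match — must end with "r"
2 → no match — must end with "q"
3 → match
4 → no match
5 → no match
6 → no match

3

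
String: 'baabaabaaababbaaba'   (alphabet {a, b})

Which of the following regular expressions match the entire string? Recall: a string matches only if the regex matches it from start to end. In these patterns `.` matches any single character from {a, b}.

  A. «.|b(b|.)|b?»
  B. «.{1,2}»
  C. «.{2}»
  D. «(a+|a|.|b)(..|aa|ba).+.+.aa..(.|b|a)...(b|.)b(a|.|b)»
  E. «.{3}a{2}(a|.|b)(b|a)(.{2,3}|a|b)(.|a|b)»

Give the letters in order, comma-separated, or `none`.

A → no match
B → no match
C → no match
D → match
E → no match

D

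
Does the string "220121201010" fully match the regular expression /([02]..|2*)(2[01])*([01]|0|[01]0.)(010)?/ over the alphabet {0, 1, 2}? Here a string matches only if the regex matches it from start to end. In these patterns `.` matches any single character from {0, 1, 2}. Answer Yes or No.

No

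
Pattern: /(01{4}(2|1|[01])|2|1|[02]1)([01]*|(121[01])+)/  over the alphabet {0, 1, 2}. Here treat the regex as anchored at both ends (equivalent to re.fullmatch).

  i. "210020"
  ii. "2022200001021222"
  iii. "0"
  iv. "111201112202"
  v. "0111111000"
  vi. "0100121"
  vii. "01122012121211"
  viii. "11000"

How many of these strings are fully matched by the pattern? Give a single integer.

i → no match
ii → no match
iii → no match
iv → no match
v → match
vi → no match
vii → no match
viii → match
Total matched: 2

2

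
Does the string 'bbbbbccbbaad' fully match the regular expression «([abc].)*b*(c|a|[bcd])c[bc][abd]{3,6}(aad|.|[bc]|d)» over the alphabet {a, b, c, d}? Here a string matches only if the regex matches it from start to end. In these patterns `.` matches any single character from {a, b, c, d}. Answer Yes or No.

Yes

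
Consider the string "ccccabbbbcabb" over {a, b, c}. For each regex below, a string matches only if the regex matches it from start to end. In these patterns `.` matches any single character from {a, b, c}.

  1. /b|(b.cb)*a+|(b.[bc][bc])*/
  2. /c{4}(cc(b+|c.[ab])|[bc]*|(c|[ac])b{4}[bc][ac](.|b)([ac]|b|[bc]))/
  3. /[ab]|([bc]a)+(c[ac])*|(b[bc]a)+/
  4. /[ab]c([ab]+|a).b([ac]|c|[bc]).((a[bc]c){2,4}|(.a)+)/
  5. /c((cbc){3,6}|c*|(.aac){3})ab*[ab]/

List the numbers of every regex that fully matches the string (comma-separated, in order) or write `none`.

2

1 → no match
2 → match
3 → no match
4 → no match
5 → no match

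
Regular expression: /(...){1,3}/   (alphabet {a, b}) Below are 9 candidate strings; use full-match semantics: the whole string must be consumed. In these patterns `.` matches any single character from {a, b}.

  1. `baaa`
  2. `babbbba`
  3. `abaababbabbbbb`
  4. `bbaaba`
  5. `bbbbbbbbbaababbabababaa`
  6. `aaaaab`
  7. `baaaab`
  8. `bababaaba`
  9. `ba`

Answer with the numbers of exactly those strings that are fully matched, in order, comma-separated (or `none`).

1 → no match
2 → no match
3 → no match
4 → match
5 → no match
6 → match
7 → match
8 → match
9 → no match

4, 6, 7, 8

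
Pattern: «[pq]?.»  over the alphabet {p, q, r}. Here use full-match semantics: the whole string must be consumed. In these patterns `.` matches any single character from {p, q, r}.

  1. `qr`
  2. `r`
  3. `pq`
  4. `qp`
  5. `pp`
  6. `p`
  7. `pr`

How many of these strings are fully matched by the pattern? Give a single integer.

7

1 → match
2 → match
3 → match
4 → match
5 → match
6 → match
7 → match
Total matched: 7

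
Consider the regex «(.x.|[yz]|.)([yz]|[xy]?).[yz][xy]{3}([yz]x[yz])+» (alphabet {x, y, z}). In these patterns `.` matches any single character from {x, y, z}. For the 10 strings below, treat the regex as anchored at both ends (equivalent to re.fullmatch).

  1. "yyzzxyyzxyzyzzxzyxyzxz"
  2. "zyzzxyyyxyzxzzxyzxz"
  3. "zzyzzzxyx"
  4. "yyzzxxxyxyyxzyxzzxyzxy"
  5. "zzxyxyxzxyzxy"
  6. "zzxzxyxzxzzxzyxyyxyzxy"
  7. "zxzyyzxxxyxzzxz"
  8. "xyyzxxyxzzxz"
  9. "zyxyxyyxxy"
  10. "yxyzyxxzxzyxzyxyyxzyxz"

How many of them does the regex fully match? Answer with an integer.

1 → no match
2 → match
3. "zzyzzzxyx" → no match
4 → match
5 → match
6 → match
7 → match
8. "xyyzxxyxzzxz" → no match
9. "zyxyxyyxxy" → no match
10 → match
Total matched: 6

6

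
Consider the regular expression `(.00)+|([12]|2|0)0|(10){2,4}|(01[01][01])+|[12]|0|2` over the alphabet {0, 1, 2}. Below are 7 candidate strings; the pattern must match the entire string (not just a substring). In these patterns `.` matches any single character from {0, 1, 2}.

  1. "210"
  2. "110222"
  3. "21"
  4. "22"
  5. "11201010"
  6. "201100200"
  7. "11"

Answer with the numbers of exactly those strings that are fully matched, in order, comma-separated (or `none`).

none

1. "210" → no match
2. "110222" → no match
3. "21" → no match
4. "22" → no match
5. "11201010" → no match
6. "201100200" → no match
7. "11" → no match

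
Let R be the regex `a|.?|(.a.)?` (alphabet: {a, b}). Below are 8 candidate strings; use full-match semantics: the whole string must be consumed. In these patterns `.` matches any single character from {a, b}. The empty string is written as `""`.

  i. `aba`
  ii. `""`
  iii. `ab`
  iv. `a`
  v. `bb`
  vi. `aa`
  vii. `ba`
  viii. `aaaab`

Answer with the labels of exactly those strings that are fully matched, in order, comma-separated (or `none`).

i → no match
ii → match
iii → no match
iv → match
v → no match
vi → no match
vii → no match
viii → no match

ii, iv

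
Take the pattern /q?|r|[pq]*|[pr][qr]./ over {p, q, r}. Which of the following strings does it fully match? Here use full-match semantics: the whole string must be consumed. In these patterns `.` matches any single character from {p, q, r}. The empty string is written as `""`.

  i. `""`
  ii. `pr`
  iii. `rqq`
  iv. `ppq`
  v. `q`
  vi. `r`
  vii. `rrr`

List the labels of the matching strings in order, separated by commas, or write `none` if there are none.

i → match
ii → no match
iii → match
iv → match
v → match
vi → match
vii → match

i, iii, iv, v, vi, vii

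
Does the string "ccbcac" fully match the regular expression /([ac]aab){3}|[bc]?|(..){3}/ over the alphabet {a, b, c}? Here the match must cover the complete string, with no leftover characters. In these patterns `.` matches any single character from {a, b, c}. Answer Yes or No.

Yes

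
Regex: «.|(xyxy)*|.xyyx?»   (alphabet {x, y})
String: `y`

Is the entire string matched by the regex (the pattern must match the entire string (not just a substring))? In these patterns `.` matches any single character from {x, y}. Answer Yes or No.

Yes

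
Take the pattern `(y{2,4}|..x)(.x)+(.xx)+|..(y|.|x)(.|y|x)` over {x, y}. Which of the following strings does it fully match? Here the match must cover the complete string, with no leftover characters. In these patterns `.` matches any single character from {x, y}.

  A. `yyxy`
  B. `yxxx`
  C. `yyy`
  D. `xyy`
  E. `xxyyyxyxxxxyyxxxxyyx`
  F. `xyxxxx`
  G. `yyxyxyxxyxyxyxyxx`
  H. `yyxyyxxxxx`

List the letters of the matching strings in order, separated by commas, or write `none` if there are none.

A → match
B → match
C → no match
D → no match
E → no match
F → no match
G → no match
H → no match

A, B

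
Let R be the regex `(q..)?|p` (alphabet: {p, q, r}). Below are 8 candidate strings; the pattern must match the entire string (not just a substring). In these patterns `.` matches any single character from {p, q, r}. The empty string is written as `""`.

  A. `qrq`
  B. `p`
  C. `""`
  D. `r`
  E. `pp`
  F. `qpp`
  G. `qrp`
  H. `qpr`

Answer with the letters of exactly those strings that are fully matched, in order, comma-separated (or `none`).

A. `qrq` → match
B. `p` → match
C. `""` → match
D. `r` → no match
E. `pp` → no match
F. `qpp` → match
G. `qrp` → match
H. `qpr` → match

A, B, C, F, G, H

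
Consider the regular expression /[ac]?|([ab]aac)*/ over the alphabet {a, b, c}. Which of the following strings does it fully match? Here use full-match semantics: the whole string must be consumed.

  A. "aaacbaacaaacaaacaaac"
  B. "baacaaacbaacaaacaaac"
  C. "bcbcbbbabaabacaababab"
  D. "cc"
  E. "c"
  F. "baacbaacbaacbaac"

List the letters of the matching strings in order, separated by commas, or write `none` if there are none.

A, B, E, F

A → match
B → match
C → no match
D. "cc" → no match
E. "c" → match
F → match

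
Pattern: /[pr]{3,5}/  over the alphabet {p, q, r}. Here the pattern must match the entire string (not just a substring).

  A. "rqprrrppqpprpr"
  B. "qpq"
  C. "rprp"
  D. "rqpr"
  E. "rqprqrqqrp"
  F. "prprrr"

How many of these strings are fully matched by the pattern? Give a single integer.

A → no match
B → no match
C → match
D → no match
E → no match
F → no match
Total matched: 1

1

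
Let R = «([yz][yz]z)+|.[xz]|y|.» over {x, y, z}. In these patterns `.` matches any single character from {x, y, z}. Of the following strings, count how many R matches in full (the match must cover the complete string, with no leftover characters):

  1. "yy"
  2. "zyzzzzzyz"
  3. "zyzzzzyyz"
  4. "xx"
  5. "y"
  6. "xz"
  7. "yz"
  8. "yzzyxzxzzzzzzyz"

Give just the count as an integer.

6

1. "yy" → no match
2. "zyzzzzzyz" → match
3. "zyzzzzyyz" → match
4. "xx" → match
5. "y" → match
6. "xz" → match
7. "yz" → match
8 → no match
Total matched: 6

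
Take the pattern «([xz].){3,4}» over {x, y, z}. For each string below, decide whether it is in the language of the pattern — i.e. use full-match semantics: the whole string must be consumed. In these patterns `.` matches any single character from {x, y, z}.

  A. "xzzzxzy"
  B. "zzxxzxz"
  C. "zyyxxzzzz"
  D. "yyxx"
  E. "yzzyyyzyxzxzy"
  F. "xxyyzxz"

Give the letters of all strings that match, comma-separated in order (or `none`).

A → no match
B → no match
C → no match
D → no match
E → no match
F → no match

none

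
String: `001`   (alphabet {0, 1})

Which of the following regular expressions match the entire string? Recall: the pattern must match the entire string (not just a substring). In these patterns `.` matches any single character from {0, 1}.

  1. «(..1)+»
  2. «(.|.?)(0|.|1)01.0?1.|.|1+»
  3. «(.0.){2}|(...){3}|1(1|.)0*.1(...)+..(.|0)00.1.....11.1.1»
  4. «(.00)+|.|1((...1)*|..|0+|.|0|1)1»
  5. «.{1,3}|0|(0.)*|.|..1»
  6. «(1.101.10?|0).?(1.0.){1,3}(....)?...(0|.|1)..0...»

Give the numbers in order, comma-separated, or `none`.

1, 5

1 → match
2 → no match
3 → no match
4 → no match
5 → match
6 → no match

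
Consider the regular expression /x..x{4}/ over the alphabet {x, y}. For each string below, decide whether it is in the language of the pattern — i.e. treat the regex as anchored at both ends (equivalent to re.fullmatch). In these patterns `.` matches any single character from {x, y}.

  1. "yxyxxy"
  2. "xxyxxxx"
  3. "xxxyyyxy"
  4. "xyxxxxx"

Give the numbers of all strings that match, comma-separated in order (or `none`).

2, 4

1 → no match — must start with "x"
2 → match
3 → no match — must end with "x"
4 → match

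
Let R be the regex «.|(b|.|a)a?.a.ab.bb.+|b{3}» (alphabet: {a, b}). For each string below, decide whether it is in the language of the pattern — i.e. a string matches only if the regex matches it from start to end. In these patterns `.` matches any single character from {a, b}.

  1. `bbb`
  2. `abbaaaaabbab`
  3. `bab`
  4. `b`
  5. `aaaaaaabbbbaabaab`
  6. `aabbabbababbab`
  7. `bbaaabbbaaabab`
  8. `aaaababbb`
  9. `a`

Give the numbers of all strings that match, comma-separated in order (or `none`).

1 → match
2 → no match
3 → no match
4 → match
5 → no match
6 → no match
7 → no match
8 → no match
9 → match

1, 4, 9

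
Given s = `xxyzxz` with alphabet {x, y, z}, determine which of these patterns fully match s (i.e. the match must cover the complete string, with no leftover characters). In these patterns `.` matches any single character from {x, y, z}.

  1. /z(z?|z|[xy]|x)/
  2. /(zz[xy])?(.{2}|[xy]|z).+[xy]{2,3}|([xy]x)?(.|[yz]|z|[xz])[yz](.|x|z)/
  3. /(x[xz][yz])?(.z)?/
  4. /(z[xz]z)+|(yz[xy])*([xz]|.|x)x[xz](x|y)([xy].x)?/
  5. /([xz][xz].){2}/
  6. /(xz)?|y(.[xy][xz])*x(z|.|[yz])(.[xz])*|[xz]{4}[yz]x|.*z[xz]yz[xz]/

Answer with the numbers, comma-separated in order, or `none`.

1 → no match — must start with `z`
2 → no match
3 → no match
4 → no match
5 → match
6 → no match

5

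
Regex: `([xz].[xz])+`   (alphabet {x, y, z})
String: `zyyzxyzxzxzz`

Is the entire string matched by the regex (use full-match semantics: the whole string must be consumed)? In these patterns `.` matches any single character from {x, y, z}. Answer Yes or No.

No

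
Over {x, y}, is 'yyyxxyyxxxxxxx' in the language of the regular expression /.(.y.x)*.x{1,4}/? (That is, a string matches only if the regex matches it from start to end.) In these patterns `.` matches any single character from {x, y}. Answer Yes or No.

Yes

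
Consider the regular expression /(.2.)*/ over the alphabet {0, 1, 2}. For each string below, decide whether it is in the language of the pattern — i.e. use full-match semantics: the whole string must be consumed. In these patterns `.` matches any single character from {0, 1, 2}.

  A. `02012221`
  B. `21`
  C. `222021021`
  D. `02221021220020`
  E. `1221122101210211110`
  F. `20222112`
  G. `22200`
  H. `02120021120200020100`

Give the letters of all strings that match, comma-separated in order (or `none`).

C

A → no match
B → no match
C → match
D → no match
E → no match
F → no match
G → no match
H → no match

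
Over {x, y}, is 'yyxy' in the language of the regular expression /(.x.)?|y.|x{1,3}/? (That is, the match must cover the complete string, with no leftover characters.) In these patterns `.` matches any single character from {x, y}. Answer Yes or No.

No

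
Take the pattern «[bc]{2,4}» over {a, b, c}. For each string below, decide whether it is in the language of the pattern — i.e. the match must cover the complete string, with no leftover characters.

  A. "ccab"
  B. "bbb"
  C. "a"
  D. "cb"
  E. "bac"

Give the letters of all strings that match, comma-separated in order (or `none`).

B, D

A → no match
B → match
C → no match
D → match
E → no match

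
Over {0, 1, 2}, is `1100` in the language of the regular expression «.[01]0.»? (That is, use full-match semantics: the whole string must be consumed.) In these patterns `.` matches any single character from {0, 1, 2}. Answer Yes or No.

Yes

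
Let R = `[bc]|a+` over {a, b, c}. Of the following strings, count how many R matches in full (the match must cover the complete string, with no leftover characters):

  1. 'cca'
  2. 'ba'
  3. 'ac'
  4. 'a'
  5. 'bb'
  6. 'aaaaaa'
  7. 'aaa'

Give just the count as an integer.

3

1 → no match
2 → no match
3 → no match
4 → match
5 → no match
6 → match
7 → match
Total matched: 3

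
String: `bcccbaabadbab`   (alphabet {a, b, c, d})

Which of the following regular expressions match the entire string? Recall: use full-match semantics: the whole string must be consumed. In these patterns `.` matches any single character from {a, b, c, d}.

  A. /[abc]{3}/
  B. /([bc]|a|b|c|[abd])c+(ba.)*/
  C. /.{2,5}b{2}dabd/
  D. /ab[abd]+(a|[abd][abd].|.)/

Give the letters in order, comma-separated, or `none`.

B

A → no match
B → match
C → no match — must end with `bdabd`
D → no match — must start with `ab`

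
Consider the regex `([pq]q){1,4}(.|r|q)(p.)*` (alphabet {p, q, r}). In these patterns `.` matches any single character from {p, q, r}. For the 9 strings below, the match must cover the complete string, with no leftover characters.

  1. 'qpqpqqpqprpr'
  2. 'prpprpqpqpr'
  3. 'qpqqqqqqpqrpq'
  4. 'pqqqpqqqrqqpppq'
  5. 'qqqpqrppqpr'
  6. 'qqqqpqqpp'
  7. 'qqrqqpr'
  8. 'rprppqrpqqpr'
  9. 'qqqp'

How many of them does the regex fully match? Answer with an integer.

1

1. 'qpqpqqpqprpr' → no match
2. 'prpprpqpqpr' → no match
3 → no match
4 → no match
5. 'qqqpqrppqpr' → no match
6. 'qqqqpqqpp' → match
7. 'qqrqqpr' → no match
8. 'rprppqrpqqpr' → no match
9. 'qqqp' → no match
Total matched: 1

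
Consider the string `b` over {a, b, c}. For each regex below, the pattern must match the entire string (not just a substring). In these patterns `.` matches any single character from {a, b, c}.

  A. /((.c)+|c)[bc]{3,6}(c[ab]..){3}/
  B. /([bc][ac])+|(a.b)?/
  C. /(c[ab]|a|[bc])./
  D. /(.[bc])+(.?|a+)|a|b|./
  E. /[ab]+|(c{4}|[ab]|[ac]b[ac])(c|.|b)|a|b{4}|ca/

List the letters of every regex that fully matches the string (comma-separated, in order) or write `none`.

A → no match
B → no match
C → no match
D → match
E → match

D, E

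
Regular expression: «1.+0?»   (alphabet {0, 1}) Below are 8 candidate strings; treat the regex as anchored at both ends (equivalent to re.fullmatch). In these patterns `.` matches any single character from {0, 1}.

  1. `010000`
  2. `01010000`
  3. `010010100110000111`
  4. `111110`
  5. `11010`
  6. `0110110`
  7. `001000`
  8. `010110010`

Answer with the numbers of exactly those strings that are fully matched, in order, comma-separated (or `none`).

1. `010000` → no match — must start with `1`
2. `01010000` → no match — must start with `1`
3 → no match — must start with `1`
4. `111110` → match
5. `11010` → match
6. `0110110` → no match — must start with `1`
7. `001000` → no match — must start with `1`
8. `010110010` → no match — must start with `1`

4, 5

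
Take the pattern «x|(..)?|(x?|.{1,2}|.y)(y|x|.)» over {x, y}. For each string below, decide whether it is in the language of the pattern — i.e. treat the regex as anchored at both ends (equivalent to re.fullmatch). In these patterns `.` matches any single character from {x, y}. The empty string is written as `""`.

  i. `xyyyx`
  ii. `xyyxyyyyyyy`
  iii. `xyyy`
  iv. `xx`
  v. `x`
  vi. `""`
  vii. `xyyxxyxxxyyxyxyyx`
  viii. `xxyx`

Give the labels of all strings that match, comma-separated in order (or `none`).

i → no match
ii → no match
iii → no match
iv → match
v → match
vi → match
vii → no match
viii → no match

iv, v, vi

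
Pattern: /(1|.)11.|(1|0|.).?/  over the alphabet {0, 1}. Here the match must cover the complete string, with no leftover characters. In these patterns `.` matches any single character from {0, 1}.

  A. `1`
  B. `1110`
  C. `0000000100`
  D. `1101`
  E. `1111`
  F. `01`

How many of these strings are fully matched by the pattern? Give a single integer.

4

A → match
B → match
C → no match
D → no match
E → match
F → match
Total matched: 4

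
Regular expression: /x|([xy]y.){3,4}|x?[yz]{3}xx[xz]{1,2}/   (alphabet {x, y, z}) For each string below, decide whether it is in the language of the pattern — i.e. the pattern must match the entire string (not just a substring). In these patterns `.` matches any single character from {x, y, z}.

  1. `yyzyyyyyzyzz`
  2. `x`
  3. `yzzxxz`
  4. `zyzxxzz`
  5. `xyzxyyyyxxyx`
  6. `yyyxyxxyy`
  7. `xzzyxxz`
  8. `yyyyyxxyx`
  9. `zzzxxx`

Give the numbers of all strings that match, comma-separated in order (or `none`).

2, 3, 4, 5, 6, 7, 8, 9

1. `yyzyyyyyzyzz` → no match
2. `x` → match
3. `yzzxxz` → match
4. `zyzxxzz` → match
5. `xyzxyyyyxxyx` → match
6. `yyyxyxxyy` → match
7. `xzzyxxz` → match
8. `yyyyyxxyx` → match
9. `zzzxxx` → match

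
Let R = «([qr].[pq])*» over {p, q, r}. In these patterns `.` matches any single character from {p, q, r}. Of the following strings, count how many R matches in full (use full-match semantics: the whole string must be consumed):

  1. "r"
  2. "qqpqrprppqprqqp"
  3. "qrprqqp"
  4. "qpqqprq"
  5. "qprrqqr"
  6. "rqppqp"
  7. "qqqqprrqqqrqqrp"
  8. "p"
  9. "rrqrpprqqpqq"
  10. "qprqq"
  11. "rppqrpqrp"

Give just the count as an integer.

1 → no match
2 → no match
3 → no match
4 → no match
5 → no match
6 → no match
7 → no match
8 → no match
9 → no match
10 → no match
11 → match
Total matched: 1

1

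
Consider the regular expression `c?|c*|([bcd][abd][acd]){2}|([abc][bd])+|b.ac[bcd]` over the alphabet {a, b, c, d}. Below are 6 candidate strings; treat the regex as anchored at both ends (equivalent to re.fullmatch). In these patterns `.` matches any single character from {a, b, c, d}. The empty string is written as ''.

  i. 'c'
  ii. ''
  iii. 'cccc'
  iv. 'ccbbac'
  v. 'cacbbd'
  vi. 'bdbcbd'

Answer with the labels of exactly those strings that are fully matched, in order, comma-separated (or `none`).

i, ii, iii, v

i. 'c' → match
ii. '' → match
iii. 'cccc' → match
iv. 'ccbbac' → no match
v. 'cacbbd' → match
vi. 'bdbcbd' → no match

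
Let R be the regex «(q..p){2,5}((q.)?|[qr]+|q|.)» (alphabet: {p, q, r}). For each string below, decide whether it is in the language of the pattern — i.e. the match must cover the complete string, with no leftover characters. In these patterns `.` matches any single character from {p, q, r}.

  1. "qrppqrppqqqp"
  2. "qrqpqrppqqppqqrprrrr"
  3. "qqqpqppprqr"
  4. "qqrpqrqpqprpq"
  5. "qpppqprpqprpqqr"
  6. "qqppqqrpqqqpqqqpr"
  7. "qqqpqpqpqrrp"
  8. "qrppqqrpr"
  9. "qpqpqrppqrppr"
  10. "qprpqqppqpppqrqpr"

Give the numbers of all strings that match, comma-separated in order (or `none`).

1 → match
2 → match
3 → match
4 → match
5 → match
6 → match
7 → match
8 → match
9 → match
10 → match

1, 2, 3, 4, 5, 6, 7, 8, 9, 10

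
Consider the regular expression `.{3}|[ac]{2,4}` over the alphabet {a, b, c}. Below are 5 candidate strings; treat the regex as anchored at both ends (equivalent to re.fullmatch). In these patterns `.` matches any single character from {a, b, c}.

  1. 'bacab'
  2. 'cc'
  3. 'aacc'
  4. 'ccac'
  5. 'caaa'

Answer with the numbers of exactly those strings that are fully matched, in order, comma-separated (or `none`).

1 → no match
2 → match
3 → match
4 → match
5 → match

2, 3, 4, 5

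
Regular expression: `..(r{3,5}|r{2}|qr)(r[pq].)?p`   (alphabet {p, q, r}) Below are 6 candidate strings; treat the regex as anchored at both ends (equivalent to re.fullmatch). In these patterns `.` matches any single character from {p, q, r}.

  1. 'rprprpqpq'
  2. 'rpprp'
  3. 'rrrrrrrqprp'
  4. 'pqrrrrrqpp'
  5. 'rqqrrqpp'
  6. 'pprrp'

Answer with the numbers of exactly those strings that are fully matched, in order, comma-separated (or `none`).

4, 5, 6

1 → no match — must end with 'p'
2 → no match
3 → no match
4 → match
5 → match
6 → match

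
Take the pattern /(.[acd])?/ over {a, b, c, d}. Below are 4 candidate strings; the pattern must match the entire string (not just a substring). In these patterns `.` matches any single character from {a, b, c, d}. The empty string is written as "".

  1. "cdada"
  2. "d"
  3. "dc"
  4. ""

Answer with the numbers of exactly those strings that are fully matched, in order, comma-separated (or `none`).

3, 4

1 → no match
2 → no match
3 → match
4 → match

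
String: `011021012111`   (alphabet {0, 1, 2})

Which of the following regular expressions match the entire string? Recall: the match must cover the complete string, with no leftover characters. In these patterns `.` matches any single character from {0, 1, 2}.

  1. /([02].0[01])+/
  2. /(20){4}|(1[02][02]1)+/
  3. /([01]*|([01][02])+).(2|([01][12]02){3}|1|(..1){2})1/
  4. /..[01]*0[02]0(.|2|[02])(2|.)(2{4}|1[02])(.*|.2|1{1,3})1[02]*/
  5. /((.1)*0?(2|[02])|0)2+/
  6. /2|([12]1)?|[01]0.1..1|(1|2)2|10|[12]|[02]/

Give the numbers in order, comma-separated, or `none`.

1 → no match
2 → no match
3 → match
4 → no match
5 → no match — must end with `2`
6 → no match

3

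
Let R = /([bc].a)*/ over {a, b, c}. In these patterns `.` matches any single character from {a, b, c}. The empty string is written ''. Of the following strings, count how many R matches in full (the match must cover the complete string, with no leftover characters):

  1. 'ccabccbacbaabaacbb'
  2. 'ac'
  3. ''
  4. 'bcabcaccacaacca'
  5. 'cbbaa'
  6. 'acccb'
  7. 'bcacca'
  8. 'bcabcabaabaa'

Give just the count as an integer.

4

1 → no match
2 → no match
3 → match
4 → match
5 → no match
6 → no match
7 → match
8 → match
Total matched: 4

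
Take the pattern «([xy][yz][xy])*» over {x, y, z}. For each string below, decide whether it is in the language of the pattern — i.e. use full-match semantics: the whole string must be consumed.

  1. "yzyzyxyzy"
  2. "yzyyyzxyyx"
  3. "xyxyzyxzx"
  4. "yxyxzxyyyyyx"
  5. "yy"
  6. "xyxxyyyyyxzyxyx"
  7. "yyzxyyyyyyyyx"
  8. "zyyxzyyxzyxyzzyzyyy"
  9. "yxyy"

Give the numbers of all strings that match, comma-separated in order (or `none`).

3, 6

1 → no match
2 → no match
3 → match
4 → no match
5 → no match
6 → match
7 → no match
8 → no match
9 → no match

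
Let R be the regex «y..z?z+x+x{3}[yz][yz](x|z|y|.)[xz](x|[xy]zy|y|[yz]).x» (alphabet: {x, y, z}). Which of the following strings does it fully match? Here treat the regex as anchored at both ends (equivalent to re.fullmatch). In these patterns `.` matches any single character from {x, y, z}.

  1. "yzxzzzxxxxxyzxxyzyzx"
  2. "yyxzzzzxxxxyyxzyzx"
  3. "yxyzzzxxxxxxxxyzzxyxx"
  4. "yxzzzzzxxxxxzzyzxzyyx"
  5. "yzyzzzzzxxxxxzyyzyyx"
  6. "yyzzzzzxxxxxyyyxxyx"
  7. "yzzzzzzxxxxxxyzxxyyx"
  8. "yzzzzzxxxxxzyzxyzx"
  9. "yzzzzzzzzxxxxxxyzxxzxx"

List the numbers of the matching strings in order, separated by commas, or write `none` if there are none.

1 → match
2 → match
3 → match
4 → match
5 → match
6 → match
7 → match
8 → match
9 → match

1, 2, 3, 4, 5, 6, 7, 8, 9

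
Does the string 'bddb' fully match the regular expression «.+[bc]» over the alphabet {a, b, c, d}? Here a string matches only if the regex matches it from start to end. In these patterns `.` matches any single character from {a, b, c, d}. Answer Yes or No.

Yes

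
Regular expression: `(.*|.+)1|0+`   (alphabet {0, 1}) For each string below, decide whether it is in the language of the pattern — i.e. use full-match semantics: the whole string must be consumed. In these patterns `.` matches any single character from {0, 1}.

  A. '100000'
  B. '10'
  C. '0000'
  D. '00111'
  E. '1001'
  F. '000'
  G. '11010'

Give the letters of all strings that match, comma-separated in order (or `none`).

A → no match
B → no match
C → match
D → match
E → match
F → match
G → no match

C, D, E, F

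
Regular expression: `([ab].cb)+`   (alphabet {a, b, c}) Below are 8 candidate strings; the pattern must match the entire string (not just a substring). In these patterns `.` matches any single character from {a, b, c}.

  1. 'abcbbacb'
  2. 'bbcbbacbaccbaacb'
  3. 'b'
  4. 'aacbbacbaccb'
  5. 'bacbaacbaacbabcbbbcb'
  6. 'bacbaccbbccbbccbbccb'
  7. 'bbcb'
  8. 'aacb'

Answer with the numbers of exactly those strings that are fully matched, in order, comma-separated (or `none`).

1, 2, 4, 5, 6, 7, 8

1 → match
2 → match
3 → no match — must end with 'cb'
4 → match
5 → match
6 → match
7 → match
8 → match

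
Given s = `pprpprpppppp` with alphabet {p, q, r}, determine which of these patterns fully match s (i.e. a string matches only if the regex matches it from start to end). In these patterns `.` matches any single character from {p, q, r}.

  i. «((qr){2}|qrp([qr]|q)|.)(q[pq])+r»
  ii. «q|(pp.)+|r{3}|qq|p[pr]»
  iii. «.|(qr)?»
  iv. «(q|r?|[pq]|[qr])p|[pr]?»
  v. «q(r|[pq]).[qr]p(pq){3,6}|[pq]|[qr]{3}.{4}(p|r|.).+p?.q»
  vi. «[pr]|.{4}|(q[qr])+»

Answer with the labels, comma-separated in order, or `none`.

i → no match — must end with `r`
ii → match
iii → no match
iv → no match
v → no match
vi → no match

ii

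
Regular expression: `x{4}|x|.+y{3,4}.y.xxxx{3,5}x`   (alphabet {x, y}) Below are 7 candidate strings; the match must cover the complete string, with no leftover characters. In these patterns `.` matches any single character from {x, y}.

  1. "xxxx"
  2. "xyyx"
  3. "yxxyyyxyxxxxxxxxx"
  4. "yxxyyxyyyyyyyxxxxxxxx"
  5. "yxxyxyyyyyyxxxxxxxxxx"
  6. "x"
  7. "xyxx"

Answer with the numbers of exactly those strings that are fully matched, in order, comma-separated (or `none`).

1. "xxxx" → match
2. "xyyx" → no match
3 → match
4 → match
5 → match
6. "x" → match
7. "xyxx" → no match

1, 3, 4, 5, 6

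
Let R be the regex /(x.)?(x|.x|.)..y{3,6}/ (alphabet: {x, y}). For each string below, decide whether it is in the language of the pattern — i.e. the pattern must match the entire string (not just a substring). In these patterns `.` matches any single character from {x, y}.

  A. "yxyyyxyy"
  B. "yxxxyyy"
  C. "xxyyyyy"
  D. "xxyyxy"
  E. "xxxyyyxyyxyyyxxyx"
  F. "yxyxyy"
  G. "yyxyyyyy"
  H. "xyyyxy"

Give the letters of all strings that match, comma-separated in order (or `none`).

B, C, G

A → no match
B → match
C → match
D → no match
E → no match — must end with "y"
F → no match
G → match
H → no match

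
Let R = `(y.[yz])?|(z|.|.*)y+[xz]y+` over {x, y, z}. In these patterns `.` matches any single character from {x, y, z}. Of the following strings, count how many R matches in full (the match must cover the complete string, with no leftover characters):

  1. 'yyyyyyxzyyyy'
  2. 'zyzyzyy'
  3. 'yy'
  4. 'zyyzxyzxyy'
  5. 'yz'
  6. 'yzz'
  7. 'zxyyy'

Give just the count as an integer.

2

1 → no match
2 → match
3 → no match
4 → no match
5 → no match
6 → match
7 → no match
Total matched: 2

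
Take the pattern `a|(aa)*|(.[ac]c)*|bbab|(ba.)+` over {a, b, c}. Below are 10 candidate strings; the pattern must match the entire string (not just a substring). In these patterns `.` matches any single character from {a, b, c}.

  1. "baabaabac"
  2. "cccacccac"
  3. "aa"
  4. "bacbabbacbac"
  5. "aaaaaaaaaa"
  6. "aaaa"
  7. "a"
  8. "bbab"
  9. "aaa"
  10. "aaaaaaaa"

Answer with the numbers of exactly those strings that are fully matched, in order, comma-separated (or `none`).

1, 2, 3, 4, 5, 6, 7, 8, 10

1. "baabaabac" → match
2. "cccacccac" → match
3. "aa" → match
4. "bacbabbacbac" → match
5. "aaaaaaaaaa" → match
6. "aaaa" → match
7. "a" → match
8. "bbab" → match
9. "aaa" → no match
10. "aaaaaaaa" → match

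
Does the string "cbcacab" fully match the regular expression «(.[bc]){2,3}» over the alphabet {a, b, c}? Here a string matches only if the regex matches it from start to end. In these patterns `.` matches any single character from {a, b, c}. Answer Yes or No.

No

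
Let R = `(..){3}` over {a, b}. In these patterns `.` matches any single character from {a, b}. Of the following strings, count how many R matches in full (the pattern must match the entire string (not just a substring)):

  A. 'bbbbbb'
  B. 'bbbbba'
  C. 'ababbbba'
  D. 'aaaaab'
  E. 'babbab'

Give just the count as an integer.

A → match
B → match
C → no match
D → match
E → match
Total matched: 4

4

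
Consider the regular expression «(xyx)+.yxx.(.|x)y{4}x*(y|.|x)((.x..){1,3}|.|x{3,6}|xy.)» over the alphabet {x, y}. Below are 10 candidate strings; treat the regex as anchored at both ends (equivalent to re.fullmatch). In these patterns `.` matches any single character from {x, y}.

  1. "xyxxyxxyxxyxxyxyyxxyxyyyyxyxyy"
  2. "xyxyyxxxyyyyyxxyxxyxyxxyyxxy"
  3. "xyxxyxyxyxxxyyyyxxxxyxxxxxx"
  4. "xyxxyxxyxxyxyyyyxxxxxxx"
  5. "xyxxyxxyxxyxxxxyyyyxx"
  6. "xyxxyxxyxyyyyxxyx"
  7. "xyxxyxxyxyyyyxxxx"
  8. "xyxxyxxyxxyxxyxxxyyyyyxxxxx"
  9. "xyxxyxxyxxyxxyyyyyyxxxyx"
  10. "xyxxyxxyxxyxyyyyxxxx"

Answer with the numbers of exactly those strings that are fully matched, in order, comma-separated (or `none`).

1, 2, 4, 5, 6, 7, 8, 9, 10

1 → match
2 → match
3 → no match
4 → match
5 → match
6 → match
7 → match
8 → match
9 → match
10 → match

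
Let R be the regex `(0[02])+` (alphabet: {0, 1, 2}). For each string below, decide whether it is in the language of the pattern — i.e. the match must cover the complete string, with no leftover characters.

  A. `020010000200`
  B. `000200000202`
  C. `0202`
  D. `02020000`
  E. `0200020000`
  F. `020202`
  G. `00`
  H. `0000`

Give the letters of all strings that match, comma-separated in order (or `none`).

A → no match
B → match
C → match
D → match
E → match
F → match
G → match
H → match

B, C, D, E, F, G, H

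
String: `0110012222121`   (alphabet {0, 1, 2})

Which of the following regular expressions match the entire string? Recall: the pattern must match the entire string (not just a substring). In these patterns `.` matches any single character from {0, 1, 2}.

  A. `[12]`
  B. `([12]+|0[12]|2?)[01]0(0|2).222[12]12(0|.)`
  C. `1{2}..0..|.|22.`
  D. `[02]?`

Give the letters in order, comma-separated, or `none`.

B

A → no match
B → match
C → no match
D → no match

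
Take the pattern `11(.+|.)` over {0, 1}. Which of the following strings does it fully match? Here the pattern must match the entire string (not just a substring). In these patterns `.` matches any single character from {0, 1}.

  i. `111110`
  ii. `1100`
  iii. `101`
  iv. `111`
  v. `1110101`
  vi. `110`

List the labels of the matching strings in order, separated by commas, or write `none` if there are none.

i. `111110` → match
ii. `1100` → match
iii. `101` → no match — must start with `11`
iv. `111` → match
v. `1110101` → match
vi. `110` → match

i, ii, iv, v, vi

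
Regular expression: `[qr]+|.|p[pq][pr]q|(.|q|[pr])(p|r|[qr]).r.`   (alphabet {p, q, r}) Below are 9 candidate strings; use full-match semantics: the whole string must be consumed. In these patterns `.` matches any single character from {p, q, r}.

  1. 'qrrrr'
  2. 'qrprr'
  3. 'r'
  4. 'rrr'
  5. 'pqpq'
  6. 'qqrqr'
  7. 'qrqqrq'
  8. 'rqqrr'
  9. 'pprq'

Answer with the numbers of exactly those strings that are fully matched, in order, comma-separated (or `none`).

1, 2, 3, 4, 5, 6, 7, 8, 9

1 → match
2 → match
3 → match
4 → match
5 → match
6 → match
7 → match
8 → match
9 → match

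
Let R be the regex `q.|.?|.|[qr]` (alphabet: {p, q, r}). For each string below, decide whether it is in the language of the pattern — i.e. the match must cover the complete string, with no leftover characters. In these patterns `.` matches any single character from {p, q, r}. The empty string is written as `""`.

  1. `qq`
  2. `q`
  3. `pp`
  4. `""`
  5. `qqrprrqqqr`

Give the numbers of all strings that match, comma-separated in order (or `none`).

1, 2, 4

1 → match
2 → match
3 → no match
4 → match
5 → no match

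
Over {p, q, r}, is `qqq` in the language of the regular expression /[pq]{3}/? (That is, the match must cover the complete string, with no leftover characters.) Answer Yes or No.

Yes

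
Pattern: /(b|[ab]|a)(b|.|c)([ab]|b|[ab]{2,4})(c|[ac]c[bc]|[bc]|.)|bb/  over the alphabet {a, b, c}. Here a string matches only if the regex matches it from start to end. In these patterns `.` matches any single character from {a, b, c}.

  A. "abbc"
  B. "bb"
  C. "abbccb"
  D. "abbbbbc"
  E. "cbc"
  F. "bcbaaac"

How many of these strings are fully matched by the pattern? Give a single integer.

5

A. "abbc" → match
B. "bb" → match
C. "abbccb" → match
D. "abbbbbc" → match
E. "cbc" → no match
F. "bcbaaac" → match
Total matched: 5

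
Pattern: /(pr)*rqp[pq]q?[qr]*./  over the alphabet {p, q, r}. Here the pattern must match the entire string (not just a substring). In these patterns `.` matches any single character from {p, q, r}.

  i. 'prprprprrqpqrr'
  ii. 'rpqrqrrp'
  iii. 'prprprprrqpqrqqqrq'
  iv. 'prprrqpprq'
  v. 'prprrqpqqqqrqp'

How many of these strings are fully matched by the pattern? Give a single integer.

i → match
ii. 'rpqrqrrp' → no match
iii → match
iv. 'prprrqpprq' → match
v → match
Total matched: 4

4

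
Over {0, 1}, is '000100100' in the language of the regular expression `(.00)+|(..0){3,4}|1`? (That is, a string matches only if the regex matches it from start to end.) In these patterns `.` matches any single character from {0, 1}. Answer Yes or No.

Yes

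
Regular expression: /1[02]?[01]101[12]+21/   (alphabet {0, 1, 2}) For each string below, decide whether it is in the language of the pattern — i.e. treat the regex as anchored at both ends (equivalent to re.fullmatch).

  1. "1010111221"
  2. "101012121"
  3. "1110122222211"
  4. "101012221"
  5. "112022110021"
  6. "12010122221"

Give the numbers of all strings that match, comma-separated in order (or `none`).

1, 2, 4, 6

1. "1010111221" → match
2. "101012121" → match
3 → no match — must end with "21"
4. "101012221" → match
5. "112022110021" → no match
6. "12010122221" → match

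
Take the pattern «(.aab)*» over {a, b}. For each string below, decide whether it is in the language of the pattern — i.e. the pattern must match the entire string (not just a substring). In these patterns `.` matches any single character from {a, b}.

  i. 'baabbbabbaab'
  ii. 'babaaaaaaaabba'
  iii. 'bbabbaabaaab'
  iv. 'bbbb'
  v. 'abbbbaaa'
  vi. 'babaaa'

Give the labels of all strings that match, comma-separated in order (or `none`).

i → no match
ii → no match
iii → no match
iv → no match
v → no match
vi → no match

none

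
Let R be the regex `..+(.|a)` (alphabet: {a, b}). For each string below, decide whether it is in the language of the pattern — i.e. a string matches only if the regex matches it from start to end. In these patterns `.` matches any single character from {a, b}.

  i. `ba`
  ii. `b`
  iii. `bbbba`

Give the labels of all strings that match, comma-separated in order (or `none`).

iii

i → no match
ii → no match
iii → match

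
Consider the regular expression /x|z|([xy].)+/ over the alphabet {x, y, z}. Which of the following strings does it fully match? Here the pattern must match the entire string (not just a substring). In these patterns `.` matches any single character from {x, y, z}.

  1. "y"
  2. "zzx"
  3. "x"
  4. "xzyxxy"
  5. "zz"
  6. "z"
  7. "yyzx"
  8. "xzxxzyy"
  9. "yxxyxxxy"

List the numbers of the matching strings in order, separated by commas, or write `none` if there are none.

3, 4, 6, 9

1. "y" → no match
2. "zzx" → no match
3. "x" → match
4. "xzyxxy" → match
5. "zz" → no match
6. "z" → match
7. "yyzx" → no match
8. "xzxxzyy" → no match
9. "yxxyxxxy" → match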